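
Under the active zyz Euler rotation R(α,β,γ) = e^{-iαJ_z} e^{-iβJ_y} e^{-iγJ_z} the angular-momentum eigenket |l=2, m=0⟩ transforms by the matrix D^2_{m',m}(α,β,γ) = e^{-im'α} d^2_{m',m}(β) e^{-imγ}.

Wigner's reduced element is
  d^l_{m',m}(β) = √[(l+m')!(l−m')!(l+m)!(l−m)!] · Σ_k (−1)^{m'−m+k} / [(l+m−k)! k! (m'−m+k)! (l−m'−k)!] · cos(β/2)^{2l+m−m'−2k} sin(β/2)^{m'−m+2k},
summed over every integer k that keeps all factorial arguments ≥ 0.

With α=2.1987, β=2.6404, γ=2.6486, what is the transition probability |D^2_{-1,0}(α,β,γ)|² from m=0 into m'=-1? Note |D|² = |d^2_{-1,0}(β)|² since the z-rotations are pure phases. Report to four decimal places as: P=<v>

P=0.2663

D^2_{-1,0}(2.1987,2.6404,2.6486) = e^{-i·-1·2.1987}·d^2_{-1,0}(2.6404)·e^{-i·0·2.6486}. Compute d first:
c=cos(2.6404/2)=0.247982, s=sin(2.6404/2)=0.968765; N=√[1·6·2·2]=4.898979
The bounds max(0,m−m')=1 and min(l+m,l−m')=2 give 2 terms
  k=1: (−1)^0·4.8990/(2)·0.2480^3·0.9688^1 = +0.036187
  k=2: (−1)^1·4.8990/(2)·0.2480^1·0.9688^3 = -0.552268
d^2_{-1,0}(2.6404) = +0.036187 -0.552268 = -0.516081
|D^2_{-1,0}|² = |d^2_{-1,0}(β)|² = (-0.516081)² = 0.266340 (the z-rotation phases have unit modulus)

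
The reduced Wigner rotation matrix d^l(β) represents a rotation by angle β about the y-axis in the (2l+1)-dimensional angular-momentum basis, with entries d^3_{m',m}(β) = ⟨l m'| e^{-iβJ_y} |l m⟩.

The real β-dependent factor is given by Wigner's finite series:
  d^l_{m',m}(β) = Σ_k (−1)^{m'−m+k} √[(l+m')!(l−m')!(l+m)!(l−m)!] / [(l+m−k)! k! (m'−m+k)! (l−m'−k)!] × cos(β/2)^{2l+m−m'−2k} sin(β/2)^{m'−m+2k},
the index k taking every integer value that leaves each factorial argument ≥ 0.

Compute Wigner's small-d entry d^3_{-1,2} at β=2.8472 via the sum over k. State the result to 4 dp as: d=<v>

d=-0.4199

d^3_{-1,2}(β=2.8472) via Wigner's sum:
With c≡cos(β/2)=0.146665 and s≡sin(β/2)=0.989186, N=[2·24·120·1]^{1/2}=75.894664
k: max(0,(2)−(-1))=3 … min(3+(2),3−(-1))=4
  k=3: (−1)^0·75.8947/(12)·0.1467^3·0.9892^3 = +0.019313
  k=4: (−1)^1·75.8947/(24)·0.1467^1·0.9892^5 = -0.439256
d^3_{-1,2}(2.8472) = +0.019313 -0.439256 = -0.419943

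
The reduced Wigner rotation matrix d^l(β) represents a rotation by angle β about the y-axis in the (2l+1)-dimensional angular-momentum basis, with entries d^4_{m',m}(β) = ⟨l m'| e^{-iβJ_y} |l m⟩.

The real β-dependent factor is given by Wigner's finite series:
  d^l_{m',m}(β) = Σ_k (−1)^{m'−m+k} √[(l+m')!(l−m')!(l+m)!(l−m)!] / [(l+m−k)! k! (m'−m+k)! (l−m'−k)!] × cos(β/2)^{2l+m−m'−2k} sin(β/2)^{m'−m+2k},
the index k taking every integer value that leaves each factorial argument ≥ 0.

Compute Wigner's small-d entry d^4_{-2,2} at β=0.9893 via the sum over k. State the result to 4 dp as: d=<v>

d=0.3533

d^4_{-2,2}(β=0.9893) via Wigner's sum:
Half-angle: c=0.880135, s=0.474724. N=√(2·720·720·2)=1440.000000
The bounds max(0,m−m')=4 and min(l+m,l−m')=6 give 3 terms
  k=4: (−1)^0·1440.0000/(96)·0.8801^4·0.4747^4 = +0.457143
  k=5: (−1)^1·1440.0000/(120)·0.8801^2·0.4747^6 = -0.106396
  k=6: (−1)^2·1440.0000/(1440)·0.8801^0·0.4747^8 = +0.002579
d^4_{-2,2}(0.9893) = +0.457143 -0.106396 +0.002579 = +0.353326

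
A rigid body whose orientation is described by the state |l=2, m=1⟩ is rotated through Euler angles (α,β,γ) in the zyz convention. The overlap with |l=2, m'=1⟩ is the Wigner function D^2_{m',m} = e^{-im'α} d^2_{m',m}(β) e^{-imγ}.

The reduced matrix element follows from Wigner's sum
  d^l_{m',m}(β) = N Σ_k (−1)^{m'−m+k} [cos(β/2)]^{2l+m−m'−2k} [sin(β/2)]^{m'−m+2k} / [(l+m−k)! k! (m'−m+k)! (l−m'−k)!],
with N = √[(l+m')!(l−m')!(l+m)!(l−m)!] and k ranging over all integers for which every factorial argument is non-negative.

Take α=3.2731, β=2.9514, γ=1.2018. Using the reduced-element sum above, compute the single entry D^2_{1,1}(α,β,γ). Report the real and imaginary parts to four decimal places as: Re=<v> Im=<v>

First d^2_{1,1}(β=2.9514), then the phase factors e^{-i(1)α} and e^{-i(1)γ}:
With c≡cos(β/2)=0.094953 and s≡sin(β/2)=0.995482, N=[6·1·6·1]^{1/2}=6.000000
Admissible k: 0..1 (factorial args all ≥0)
  k=0: (−1)^0·6.0000/(6)·0.0950^4·0.9955^0 = +0.000081
  k=1: (−1)^1·6.0000/(2)·0.0950^2·0.9955^2 = -0.026804
d^2_{1,1}(2.9514) = +0.000081 -0.026804 = -0.026723
Phases: e^{-i·(1)·3.2731}=-0.991365+0.131129i, e^{-i·(1)·1.2018}=+0.360679-0.932690i ⇒ D=+0.006287-0.025973i

Re=0.0063 Im=-0.0260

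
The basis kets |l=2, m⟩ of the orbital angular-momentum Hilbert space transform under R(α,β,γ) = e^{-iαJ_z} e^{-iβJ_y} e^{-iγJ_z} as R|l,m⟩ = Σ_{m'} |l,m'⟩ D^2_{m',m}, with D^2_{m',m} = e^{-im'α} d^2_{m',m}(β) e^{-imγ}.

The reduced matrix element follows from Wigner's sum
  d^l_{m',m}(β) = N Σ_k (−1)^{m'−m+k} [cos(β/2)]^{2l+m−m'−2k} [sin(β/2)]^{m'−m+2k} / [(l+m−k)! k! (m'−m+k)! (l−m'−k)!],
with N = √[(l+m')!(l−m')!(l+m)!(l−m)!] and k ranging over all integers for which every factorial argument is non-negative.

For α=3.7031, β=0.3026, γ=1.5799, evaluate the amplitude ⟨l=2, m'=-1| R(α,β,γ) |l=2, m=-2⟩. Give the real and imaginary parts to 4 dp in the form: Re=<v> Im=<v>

Re=-0.2437 Im=-0.1595

First d^2_{-1,-2}(β=0.3026), then the phase factors e^{-i(-1)α} and e^{-i(-2)γ}:
c=cos(0.3026/2)=0.988576, s=sin(0.3026/2)=0.150723; N=√[1·6·1·24]=12.000000
k∈{0} keeps every argument non-negative
  k=0: (−1)^1·12.0000/(6)·0.9886^3·0.1507^1 = -0.291233
d^2_{-1,-2}(0.3026) = -0.291233
Attach z-rotation phases: D = e^{-i(-1)(3.7031)}·(-0.291233)·e^{-i(-2)(1.5799)} = -0.243651-0.159533i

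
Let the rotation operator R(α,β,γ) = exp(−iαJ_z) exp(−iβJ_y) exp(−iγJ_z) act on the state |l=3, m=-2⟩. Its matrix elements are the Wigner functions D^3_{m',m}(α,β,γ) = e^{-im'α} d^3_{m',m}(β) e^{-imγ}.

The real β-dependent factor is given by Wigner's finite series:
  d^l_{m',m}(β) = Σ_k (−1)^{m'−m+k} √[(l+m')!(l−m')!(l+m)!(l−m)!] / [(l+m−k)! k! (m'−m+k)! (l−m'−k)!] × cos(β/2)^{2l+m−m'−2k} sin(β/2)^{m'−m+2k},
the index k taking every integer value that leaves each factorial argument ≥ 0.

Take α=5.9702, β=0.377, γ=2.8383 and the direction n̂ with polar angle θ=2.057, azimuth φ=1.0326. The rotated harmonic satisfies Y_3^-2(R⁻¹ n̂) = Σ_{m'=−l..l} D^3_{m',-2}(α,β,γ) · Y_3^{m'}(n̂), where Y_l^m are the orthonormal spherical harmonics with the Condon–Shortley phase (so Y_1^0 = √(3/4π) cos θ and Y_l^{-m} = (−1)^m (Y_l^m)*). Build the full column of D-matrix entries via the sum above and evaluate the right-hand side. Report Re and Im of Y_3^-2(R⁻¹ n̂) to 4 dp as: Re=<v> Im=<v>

Re=0.3164 Im=0.0563

Need the full column D^3_{m',-2} for m'=−3..3 at α=5.9702, β=0.377, γ=2.8383.
cos(β/2)=0.982286, sin(β/2)=0.187386
d^3_{-3,-2}: single k=1 term ⇒ +0.419762;  D = +0.010600-0.419628i
d^3_{-2,-2}: k∈[0..1] ⇒ +0.898315 -0.163454 = +0.734861;  D = +0.243847-0.693224i
d^3_{-1,-2}: k∈[0..1] ⇒ -0.541910 +0.039442 = -0.502468;  D = -0.304577+0.399634i
d^3_{0,-2}: k∈[0..1] ⇒ +0.179055 -0.006516 = +0.172539;  D = +0.141758-0.098358i
d^3_{1,-2}: k∈[0..1] ⇒ -0.039442 +0.000718 = -0.038724;  D = -0.037067+0.011207i
d^3_{2,-2}: k∈[0..1] ⇒ +0.005948 -0.000043 = +0.005905;  D = +0.005904+0.000114i
d^3_{3,-2}: single k=0 term ⇒ -0.000556;  D = -0.000525-0.000181i
Y_3^{m'}(θ=2.057,φ=1.0326) and Σ D·Y over m':
  (+0.0106-0.4196i)·(-0.2881-0.0126i)  (+0.2438-0.6932i)·(+0.1771+0.3286i)  (-0.3046+0.3996i)·(+0.0134-0.0225i)  (+0.1418-0.0984i)·(+0.3328+0.0000i)  (-0.0371+0.0112i)·(-0.0134-0.0225i)  (+0.0059+0.0001i)·(+0.1771-0.3286i)  (-0.0005-0.0002i)·(+0.2881-0.0126i)
Y_3^-2(R⁻¹ n̂) = +0.316370+0.056290i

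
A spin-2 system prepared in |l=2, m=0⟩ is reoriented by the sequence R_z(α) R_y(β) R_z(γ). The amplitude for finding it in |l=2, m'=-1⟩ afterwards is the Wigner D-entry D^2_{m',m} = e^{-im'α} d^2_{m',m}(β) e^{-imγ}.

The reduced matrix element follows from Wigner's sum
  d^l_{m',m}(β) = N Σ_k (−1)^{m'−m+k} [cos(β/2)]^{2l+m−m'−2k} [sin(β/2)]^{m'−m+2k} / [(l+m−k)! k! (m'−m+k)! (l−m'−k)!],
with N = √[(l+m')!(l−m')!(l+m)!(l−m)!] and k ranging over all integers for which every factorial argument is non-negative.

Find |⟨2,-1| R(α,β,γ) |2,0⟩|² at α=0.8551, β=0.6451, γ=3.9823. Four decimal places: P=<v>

D^2_{-1,0}(0.8551,0.6451,3.9823) = e^{-i·-1·0.8551}·d^2_{-1,0}(0.6451)·e^{-i·0·3.9823}. Compute d first:
c=cos(0.6451/2)=0.948430, s=sin(0.6451/2)=0.316986; N=√[1·6·2·2]=4.898979
k: max(0,(0)−(-1))=1 … min(2+(0),2−(-1))=2
  k=1: (−1)^0·4.8990/(2)·0.9484^3·0.3170^1 = +0.662418
  k=2: (−1)^1·4.8990/(2)·0.9484^1·0.3170^3 = -0.073995
d^2_{-1,0}(0.6451) = +0.662418 -0.073995 = +0.588423
|D^2_{-1,0}|² = |d^2_{-1,0}(β)|² = (+0.588423)² = 0.346241 (the z-rotation phases have unit modulus)

P=0.3462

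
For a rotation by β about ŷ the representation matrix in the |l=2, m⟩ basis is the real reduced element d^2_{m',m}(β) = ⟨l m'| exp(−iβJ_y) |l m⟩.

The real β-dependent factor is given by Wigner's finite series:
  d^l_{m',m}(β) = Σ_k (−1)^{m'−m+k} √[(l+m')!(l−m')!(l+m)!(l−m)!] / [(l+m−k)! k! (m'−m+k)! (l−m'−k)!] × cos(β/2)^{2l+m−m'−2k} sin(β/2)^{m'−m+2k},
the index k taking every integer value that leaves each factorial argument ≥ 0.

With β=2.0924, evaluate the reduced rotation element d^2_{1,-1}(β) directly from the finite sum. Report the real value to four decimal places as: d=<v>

d^2_{1,-1}(β=2.0924) via Wigner's sum:
With c≡cos(β/2)=0.500864 and s≡sin(β/2)=0.865526, N=[6·1·1·6]^{1/2}=6.000000
k∈{0,1} keeps every argument non-negative
  k=0: (−1)^2·6.0000/(2)·0.5009^2·0.8655^2 = +0.563794
  k=1: (−1)^3·6.0000/(6)·0.5009^0·0.8655^4 = -0.561204
d^2_{1,-1}(2.0924) = +0.563794 -0.561204 = +0.002590

d=0.0026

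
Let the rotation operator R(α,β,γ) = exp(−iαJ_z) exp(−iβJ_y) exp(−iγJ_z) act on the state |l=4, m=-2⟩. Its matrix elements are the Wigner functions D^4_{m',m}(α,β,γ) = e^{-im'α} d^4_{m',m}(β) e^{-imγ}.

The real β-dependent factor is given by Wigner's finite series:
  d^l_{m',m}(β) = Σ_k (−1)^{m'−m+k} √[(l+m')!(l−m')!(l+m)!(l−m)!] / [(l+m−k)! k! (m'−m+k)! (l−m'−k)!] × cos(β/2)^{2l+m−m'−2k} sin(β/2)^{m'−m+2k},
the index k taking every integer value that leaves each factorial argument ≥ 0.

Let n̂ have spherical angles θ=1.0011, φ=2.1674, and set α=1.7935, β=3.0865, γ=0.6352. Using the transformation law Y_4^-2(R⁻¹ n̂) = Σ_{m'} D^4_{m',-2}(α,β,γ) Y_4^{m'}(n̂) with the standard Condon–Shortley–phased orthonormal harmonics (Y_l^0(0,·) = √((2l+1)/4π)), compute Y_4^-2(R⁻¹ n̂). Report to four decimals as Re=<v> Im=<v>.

Re=-0.0745 Im=0.1652

Need the full column D^4_{m',-2} for m'=−4..4 at α=1.7935, β=3.0865, γ=0.6352.
cos(β/2)=0.027543, sin(β/2)=0.999621
d^4_{-4,-2}: single k=2 term ⇒ +0.000000;  D = -0.000000+0.000000i
d^4_{-3,-2}: k∈[1..2] ⇒ +0.000000 -0.000000 = -0.000000;  D = -0.000000-0.000000i
d^4_{-2,-2}: k∈[0..2] ⇒ +0.000000 -0.000000 +0.000009 = +0.000009;  D = +0.000001-0.000009i
d^4_{-1,-2}: k∈[0..2] ⇒ -0.000000 +0.000000 -0.000295 = -0.000295;  D = +0.000294-0.000023i
d^4_{0,-2}: k∈[0..2] ⇒ +0.000000 -0.000015 +0.007180 = +0.007166;  D = +0.002120+0.006845i
d^4_{1,-2}: k∈[0..2] ⇒ -0.000000 +0.000442 -0.116544 = -0.116102;  D = -0.100576+0.058001i
d^4_{2,-2}: k∈[0..2] ⇒ +0.000009 -0.009083 +0.996969 = +0.987895;  D = -0.670348-0.725651i
d^4_{3,-2}: k∈[0..1] ⇒ -0.000234 +0.102783 = +0.102548;  D = -0.058097+0.084504i
d^4_{4,-2}: single k=0 term ⇒ +0.004005;  D = +0.003720+0.001484i
Y_4^{m'}(θ=1.0011,φ=2.1674) and Σ D·Y over m':
  (-0.0000+0.0000i)·(-0.1620-0.1525i)  (-0.0000-0.0000i)·(+0.3935-0.0876i)  (+0.0000-0.0000i)·(-0.0906+0.2285i)  (+0.0003-0.0000i)·(+0.1163+0.1713i)  (+0.0021+0.0068i)·(-0.2925+0.0000i)  (-0.1006+0.0580i)·(-0.1163+0.1713i)  (-0.6703-0.7257i)·(-0.0906-0.2285i)  (-0.0581+0.0845i)·(-0.3935-0.0876i)  (+0.0037+0.0015i)·(-0.1620+0.1525i)
Y_4^-2(R⁻¹ n̂) = -0.074460+0.165214i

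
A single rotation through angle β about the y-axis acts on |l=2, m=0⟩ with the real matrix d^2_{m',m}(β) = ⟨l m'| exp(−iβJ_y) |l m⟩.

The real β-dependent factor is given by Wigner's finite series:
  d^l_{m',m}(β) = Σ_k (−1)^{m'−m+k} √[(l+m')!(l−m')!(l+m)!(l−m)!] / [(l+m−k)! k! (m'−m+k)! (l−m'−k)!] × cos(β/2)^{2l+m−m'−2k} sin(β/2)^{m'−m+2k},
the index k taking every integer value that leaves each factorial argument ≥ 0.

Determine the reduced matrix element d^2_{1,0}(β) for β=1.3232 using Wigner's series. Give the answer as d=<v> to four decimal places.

d=-0.2910

d^2_{1,0}(β=1.3232) via Wigner's sum:
Half-angle: c=0.789010, s=0.614380. N=√(6·1·2·2)=4.898979
k∈{0,1} keeps every argument non-negative
  k=0: (−1)^1·4.8990/(2)·0.7890^3·0.6144^1 = -0.739198
  k=1: (−1)^2·4.8990/(2)·0.7890^1·0.6144^3 = +0.448198
d^2_{1,0}(1.3232) = -0.739198 +0.448198 = -0.291000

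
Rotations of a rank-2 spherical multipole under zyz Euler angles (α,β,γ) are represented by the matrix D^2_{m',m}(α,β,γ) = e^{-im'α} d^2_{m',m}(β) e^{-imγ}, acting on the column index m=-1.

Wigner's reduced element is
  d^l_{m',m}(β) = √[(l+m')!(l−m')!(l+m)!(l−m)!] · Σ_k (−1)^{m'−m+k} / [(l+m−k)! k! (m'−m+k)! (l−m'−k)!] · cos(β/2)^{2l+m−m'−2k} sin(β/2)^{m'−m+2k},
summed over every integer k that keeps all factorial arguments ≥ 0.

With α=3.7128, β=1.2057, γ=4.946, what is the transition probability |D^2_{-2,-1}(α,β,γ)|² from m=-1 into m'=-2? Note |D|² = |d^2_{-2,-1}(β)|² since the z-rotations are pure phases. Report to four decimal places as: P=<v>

D^2_{-2,-1}(3.7128,1.2057,4.946) = e^{-i·-2·3.7128}·d^2_{-2,-1}(1.2057)·e^{-i·-1·4.946}. Compute d first:
Half-angle: c=0.823723, s=0.566992. N=√(1·24·1·6)=12.000000
Admissible k: 1..1 (factorial args all ≥0)
  k=1: (−1)^0·12.0000/(6)·0.8237^3·0.5670^1 = +0.633798
d^2_{-2,-1}(1.2057) = +0.633798
|D^2_{-2,-1}|² = |d^2_{-2,-1}(β)|² = (+0.633798)² = 0.401700 (the z-rotation phases have unit modulus)

P=0.4017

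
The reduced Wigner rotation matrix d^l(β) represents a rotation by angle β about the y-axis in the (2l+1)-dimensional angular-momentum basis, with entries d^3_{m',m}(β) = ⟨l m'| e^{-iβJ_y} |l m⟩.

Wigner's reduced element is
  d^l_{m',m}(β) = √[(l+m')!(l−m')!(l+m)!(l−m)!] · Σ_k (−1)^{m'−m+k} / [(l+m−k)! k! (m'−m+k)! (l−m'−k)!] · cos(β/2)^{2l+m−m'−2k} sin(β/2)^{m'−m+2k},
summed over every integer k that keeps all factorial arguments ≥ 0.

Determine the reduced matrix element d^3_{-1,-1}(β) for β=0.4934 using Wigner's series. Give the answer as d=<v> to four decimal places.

d=0.4297

d^3_{-1,-1}(β=0.4934) via Wigner's sum:
c=cos(0.4934/2)=0.969724, s=sin(0.4934/2)=0.244205; N=√[2·24·2·24]=48.000000
The bounds max(0,m−m')=0 and min(l+m,l−m')=2 give 3 terms
  k=0: (−1)^0·48.0000/(48)·0.9697^6·0.2442^0 = +0.831549
  k=1: (−1)^1·48.0000/(6)·0.9697^4·0.2442^2 = -0.421883
  k=2: (−1)^2·48.0000/(8)·0.9697^2·0.2442^4 = +0.020066
d^3_{-1,-1}(0.4934) = +0.831549 -0.421883 +0.020066 = +0.429732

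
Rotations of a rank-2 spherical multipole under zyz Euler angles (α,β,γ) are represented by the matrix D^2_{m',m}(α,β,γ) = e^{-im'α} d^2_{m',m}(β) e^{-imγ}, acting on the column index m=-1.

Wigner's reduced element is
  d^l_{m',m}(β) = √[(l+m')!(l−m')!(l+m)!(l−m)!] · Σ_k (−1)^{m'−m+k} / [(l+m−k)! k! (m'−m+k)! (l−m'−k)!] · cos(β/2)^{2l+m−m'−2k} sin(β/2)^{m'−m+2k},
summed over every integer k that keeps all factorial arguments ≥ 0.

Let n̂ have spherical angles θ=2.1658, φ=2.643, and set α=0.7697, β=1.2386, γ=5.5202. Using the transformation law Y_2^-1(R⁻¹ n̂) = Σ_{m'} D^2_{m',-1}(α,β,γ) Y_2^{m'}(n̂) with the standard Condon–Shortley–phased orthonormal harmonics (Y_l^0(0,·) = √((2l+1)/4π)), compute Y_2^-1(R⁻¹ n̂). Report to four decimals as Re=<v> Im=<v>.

Need the full column D^2_{m',-1} for m'=−2..2 at α=0.7697, β=1.2386, γ=5.5202.
cos(β/2)=0.814285, sin(β/2)=0.580465
d^2_{-2,-1}: single k=1 term ⇒ +0.626809;  D = +0.447185+0.439222i
d^2_{-1,-1}: k∈[0..1] ⇒ +0.439649 -0.670234 = -0.230586;  D = -0.230580-0.001548i
d^2_{0,-1}: k∈[0..1] ⇒ -0.767682 +0.390104 = -0.377577;  D = -0.272904+0.260937i
d^2_{1,-1}: k∈[0..1] ⇒ +0.670234 -0.113529 = +0.556706;  D = +0.021211-0.556301i
d^2_{2,-1}: single k=0 term ⇒ -0.318519;  D = +0.212787+0.237014i
Y_2^{m'}(θ=2.1658,φ=2.643) and Σ D·Y over m':
  (+0.4472+0.4392i)·(+0.1438+0.2225i)  (-0.2306-0.0015i)·(+0.3149+0.1715i)  (-0.2729+0.2609i)·(-0.0181+0.0000i)  (+0.0212-0.5563i)·(-0.3149+0.1715i)  (+0.2128+0.2370i)·(+0.1438-0.2225i)
Y_2^-1(R⁻¹ n̂) = +0.071192+0.283459i

Re=0.0712 Im=0.2835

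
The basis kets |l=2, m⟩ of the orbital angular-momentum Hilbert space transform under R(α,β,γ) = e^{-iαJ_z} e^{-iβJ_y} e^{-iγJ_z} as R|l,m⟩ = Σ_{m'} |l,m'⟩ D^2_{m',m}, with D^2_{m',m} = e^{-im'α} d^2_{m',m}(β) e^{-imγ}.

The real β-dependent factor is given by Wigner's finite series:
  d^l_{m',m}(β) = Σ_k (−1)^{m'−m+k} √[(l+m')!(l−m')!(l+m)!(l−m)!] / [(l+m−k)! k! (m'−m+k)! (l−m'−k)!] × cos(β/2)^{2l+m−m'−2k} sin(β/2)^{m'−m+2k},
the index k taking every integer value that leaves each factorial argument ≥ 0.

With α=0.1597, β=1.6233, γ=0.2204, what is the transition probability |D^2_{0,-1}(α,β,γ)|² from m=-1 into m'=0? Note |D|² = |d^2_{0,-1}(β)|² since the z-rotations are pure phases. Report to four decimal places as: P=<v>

D^2_{0,-1}(0.1597,1.6233,0.2204) = e^{-i·0·0.1597}·d^2_{0,-1}(1.6233)·e^{-i·-1·0.2204}. Compute d first:
Half-angle: c=0.688302, s=0.725424. N=√(2·2·1·6)=4.898979
Admissible k: 0..1 (factorial args all ≥0)
  k=0: (−1)^1·4.8990/(2)·0.6883^3·0.7254^1 = -0.579436
  k=1: (−1)^2·4.8990/(2)·0.6883^1·0.7254^3 = +0.643621
d^2_{0,-1}(1.6233) = -0.579436 +0.643621 = +0.064185
|D^2_{0,-1}|² = |d^2_{0,-1}(β)|² = (+0.064185)² = 0.004120 (the z-rotation phases have unit modulus)

P=0.0041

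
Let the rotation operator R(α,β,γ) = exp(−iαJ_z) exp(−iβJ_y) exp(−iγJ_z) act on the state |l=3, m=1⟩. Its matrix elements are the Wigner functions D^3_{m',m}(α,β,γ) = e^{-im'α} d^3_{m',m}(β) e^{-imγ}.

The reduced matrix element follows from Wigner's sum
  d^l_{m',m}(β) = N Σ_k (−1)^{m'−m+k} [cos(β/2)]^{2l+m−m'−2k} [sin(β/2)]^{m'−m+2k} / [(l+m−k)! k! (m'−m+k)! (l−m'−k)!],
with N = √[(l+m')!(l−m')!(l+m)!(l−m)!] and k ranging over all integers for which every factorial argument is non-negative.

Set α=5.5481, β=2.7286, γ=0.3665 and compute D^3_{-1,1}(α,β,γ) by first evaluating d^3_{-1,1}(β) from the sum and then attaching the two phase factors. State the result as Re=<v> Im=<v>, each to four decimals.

First d^3_{-1,1}(β=2.7286), then the phase factors e^{-i(-1)α} and e^{-i(1)γ}:
With c≡cos(β/2)=0.205032 and s≡sin(β/2)=0.978755, N=[2·24·24·2]^{1/2}=48.000000
The bounds max(0,m−m')=2 and min(l+m,l−m')=4 give 3 terms
  k=2: (−1)^0·48.0000/(8)·0.2050^4·0.9788^2 = +0.010157
  k=3: (−1)^1·48.0000/(6)·0.2050^2·0.9788^4 = -0.308624
  k=4: (−1)^2·48.0000/(48)·0.2050^0·0.9788^6 = +0.879113
d^3_{-1,1}(2.7286) = +0.010157 -0.308624 +0.879113 = +0.580647
D = (+0.741774-0.670650i)·(+0.580647)·(+0.933587-0.358350i) = +0.262558-0.517893i

Re=0.2626 Im=-0.5179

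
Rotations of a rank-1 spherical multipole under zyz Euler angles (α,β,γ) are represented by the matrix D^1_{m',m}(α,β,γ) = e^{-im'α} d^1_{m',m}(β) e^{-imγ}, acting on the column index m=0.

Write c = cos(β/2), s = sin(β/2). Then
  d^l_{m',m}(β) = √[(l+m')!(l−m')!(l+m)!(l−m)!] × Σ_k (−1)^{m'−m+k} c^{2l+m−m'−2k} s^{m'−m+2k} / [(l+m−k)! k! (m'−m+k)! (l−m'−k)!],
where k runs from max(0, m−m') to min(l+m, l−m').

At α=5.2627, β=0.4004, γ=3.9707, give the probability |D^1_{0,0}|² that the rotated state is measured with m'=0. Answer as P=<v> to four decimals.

Split into d^1_{0,0}(β=0.4004) × two z-phases.
Half-angle: c=0.980027, s=0.198865. N=√(1·1·1·1)=1.000000
The bounds max(0,m−m')=0 and min(l+m,l−m')=1 give 2 terms
  k=0: (−1)^0·1.0000/(1)·0.9800^2·0.1989^0 = +0.960453
  k=1: (−1)^1·1.0000/(1)·0.9800^0·0.1989^2 = -0.039547
d^1_{0,0}(0.4004) = +0.960453 -0.039547 = +0.920905
|D^1_{0,0}|² = |d^1_{0,0}(β)|² = (+0.920905)² = 0.848066 (the z-rotation phases have unit modulus)

P=0.8481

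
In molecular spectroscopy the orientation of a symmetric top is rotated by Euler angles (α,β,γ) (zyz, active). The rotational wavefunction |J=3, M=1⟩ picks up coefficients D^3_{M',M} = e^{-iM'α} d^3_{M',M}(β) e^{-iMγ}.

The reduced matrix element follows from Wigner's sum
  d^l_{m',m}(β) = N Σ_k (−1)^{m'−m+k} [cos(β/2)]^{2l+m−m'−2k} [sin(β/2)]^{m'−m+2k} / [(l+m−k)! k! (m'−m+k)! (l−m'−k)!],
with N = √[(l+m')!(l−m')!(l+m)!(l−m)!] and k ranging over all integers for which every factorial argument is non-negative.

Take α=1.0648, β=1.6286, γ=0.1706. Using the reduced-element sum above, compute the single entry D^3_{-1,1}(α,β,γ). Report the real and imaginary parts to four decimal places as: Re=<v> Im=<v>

Split into d^3_{-1,1}(β=1.6286) × two z-phases.
With c≡cos(β/2)=0.686378 and s≡sin(β/2)=0.727245, N=[2·24·24·2]^{1/2}=48.000000
Admissible k: 2..4 (factorial args all ≥0)
  k=2: (−1)^0·48.0000/(8)·0.6864^4·0.7272^2 = +0.704313
  k=3: (−1)^1·48.0000/(6)·0.6864^2·0.7272^4 = -1.054241
  k=4: (−1)^2·48.0000/(48)·0.6864^0·0.7272^6 = +0.147940
d^3_{-1,1}(1.6286) = +0.704313 -1.054241 +0.147940 = -0.201988
Attach z-rotation phases: D = e^{-i(-1)(1.0648)}·(-0.201988)·e^{-i(1)(0.1706)} = -0.126474-0.157492i

Re=-0.1265 Im=-0.1575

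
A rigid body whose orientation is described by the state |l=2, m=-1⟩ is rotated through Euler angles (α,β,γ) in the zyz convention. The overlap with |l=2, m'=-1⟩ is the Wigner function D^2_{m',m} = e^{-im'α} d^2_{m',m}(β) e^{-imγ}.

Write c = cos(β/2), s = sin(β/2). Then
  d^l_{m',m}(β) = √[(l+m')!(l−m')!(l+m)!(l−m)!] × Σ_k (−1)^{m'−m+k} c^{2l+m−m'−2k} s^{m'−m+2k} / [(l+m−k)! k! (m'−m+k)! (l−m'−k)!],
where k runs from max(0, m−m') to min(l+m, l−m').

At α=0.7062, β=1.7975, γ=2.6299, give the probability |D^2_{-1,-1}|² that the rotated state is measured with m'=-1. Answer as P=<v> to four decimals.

Split into d^2_{-1,-1}(β=1.7975) × two z-phases.
c=cos(1.7975/2)=0.622589, s=sin(1.7975/2)=0.782549; N=√[1·6·1·6]=6.000000
k: max(0,(-1)−(-1))=0 … min(2+(-1),2−(-1))=1
  k=0: (−1)^0·6.0000/(6)·0.6226^4·0.7825^0 = +0.150247
  k=1: (−1)^1·6.0000/(2)·0.6226^2·0.7825^2 = -0.712110
d^2_{-1,-1}(1.7975) = +0.150247 -0.712110 = -0.561863
|D^2_{-1,-1}|² = |d^2_{-1,-1}(β)|² = (-0.561863)² = 0.315690 (the z-rotation phases have unit modulus)

P=0.3157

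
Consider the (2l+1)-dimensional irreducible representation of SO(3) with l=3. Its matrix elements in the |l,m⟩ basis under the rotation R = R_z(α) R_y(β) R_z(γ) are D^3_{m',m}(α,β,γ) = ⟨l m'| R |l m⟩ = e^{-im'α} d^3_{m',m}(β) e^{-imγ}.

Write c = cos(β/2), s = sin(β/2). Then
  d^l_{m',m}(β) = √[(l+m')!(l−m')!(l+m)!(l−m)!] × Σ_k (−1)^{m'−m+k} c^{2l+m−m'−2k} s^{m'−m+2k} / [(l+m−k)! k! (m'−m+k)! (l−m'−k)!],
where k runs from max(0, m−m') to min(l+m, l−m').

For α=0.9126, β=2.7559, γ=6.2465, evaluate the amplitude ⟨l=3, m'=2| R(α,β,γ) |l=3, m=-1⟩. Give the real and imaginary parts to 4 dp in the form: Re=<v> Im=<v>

Re=-0.1463 Im=-0.4884

Split into d^3_{2,-1}(β=2.7559) × two z-phases.
Half-angle: c=0.191653, s=0.981463. N=√(120·1·2·24)=75.894664
k∈{0,1} keeps every argument non-negative
  k=0: (−1)^3·75.8947/(12)·0.1917^3·0.9815^3 = -0.042092
  k=1: (−1)^4·75.8947/(24)·0.1917^1·0.9815^5 = +0.551931
d^3_{2,-1}(2.7559) = -0.042092 +0.551931 = +0.509839
Phases: e^{-i·(2)·0.9126}=-0.251668-0.967814i, e^{-i·(-1)·6.2465}=+0.999327-0.036677i ⇒ D=-0.146322-0.488391i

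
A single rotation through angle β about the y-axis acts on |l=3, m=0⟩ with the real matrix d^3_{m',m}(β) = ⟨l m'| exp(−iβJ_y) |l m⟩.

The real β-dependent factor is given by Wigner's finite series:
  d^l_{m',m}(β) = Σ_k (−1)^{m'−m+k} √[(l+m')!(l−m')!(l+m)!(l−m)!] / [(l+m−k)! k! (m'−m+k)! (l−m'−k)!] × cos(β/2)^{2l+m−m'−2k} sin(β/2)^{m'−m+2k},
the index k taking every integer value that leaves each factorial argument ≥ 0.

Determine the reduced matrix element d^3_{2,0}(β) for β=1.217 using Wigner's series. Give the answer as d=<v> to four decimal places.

d=0.4175

d^3_{2,0}(β=1.217) via Wigner's sum:
With c≡cos(β/2)=0.820506 and s≡sin(β/2)=0.571637, N=[120·1·6·6]^{1/2}=65.726707
Admissible k: 0..1 (factorial args all ≥0)
  k=0: (−1)^2·65.7267/(12)·0.8205^4·0.5716^2 = +0.811203
  k=1: (−1)^3·65.7267/(12)·0.8205^2·0.5716^4 = -0.393738
d^3_{2,0}(1.217) = +0.811203 -0.393738 = +0.417466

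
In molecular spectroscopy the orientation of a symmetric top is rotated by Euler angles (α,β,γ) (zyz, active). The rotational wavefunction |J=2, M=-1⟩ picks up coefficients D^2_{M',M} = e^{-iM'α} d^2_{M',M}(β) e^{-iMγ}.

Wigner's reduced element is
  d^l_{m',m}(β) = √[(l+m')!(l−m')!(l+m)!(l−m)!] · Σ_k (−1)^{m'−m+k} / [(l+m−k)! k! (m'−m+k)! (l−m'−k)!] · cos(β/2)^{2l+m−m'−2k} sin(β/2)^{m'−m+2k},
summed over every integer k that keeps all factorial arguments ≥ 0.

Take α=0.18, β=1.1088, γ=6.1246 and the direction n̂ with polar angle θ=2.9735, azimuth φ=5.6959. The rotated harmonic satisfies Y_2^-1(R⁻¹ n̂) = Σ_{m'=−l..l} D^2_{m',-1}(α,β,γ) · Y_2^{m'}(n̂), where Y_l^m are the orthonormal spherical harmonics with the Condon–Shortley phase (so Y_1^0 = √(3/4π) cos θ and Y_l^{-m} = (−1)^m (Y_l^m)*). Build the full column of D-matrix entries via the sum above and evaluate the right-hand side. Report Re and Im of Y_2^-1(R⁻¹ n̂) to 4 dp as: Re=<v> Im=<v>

Need the full column D^2_{m',-1} for m'=−2..2 at α=0.18, β=1.1088, γ=6.1246.
cos(β/2)=0.850216, sin(β/2)=0.526433
d^2_{-2,-1}: single k=1 term ⇒ +0.647086;  D = +0.634005+0.129453i
d^2_{-1,-1}: k∈[0..1] ⇒ +0.522538 -0.600990 = -0.078451;  D = -0.078433-0.001680i
d^2_{0,-1}: k∈[0..1] ⇒ -0.792515 +0.303833 = -0.488682;  D = -0.482550+0.077173i
d^2_{1,-1}: k∈[0..1] ⇒ +0.600990 -0.076802 = +0.524187;  D = +0.494427-0.174110i
d^2_{2,-1}: single k=0 term ⇒ -0.248079;  D = -0.215462+0.122961i
Y_2^{m'}(θ=2.9735,φ=5.6959) and Σ D·Y over m':
  (+0.6340+0.1295i)·(+0.0042+0.0100i)  (-0.0784-0.0017i)·(-0.1061-0.0706i)  (-0.4825+0.0772i)·(+0.6043+0.0000i)  (+0.4944-0.1741i)·(+0.1061-0.0706i)  (-0.2155+0.1230i)·(+0.0042-0.0100i)
Y_2^-1(R⁻¹ n̂) = -0.241568+0.008498i

Re=-0.2416 Im=0.0085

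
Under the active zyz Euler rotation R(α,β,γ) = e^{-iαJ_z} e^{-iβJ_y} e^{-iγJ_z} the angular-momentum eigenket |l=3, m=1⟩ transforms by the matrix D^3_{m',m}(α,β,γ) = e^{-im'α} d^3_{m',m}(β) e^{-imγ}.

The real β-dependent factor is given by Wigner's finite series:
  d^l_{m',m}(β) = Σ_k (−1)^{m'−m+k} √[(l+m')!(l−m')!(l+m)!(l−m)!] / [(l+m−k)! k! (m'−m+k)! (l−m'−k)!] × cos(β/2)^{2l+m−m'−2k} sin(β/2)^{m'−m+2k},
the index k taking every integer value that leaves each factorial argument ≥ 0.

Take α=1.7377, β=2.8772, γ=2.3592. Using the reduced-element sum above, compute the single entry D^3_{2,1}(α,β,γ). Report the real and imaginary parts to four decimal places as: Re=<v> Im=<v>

D^3_{2,1}(1.7377,2.8772,2.3592) = e^{-i·2·1.7377}·d^3_{2,1}(2.8772)·e^{-i·1·2.3592}. Compute d first:
Half-angle: c=0.131812, s=0.991275. N=√(120·1·24·2)=75.894664
Admissible k: 0..1 (factorial args all ≥0)
  k=0: (−1)^1·75.8947/(24)·0.1318^5·0.9913^1 = -0.000125
  k=1: (−1)^2·75.8947/(12)·0.1318^3·0.9913^3 = +0.014108
d^3_{2,1}(2.8772) = -0.000125 +0.014108 = +0.013984
Phases: e^{-i·(2)·1.7377}=-0.944802+0.327643i, e^{-i·(1)·2.3592}=-0.709229-0.704978i ⇒ D=+0.012600+0.006065i

Re=0.0126 Im=0.0061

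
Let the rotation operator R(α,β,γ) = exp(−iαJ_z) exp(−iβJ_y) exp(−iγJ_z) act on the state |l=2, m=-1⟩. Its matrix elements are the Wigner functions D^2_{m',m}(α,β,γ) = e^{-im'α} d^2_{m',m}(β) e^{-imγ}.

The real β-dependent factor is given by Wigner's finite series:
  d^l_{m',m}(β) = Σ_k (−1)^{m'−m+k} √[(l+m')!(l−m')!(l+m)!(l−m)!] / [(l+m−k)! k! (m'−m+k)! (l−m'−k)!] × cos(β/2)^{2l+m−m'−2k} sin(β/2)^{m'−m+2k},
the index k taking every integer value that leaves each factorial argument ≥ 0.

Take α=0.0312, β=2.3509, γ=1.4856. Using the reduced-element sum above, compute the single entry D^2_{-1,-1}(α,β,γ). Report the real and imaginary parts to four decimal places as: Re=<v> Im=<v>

Re=-0.0193 Im=-0.3565

Split into d^2_{-1,-1}(β=2.3509) × two z-phases.
c=cos(2.3509/2)=0.385128, s=sin(2.3509/2)=0.922863; N=√[1·6·1·6]=6.000000
The bounds max(0,m−m')=0 and min(l+m,l−m')=1 give 2 terms
  k=0: (−1)^0·6.0000/(6)·0.3851^4·0.9229^0 = +0.022000
  k=1: (−1)^1·6.0000/(2)·0.3851^2·0.9229^2 = -0.378971
d^2_{-1,-1}(2.3509) = +0.022000 -0.378971 = -0.356971
D = (+0.999513+0.031195i)·(-0.356971)·(+0.085093+0.996373i) = -0.019266-0.356451i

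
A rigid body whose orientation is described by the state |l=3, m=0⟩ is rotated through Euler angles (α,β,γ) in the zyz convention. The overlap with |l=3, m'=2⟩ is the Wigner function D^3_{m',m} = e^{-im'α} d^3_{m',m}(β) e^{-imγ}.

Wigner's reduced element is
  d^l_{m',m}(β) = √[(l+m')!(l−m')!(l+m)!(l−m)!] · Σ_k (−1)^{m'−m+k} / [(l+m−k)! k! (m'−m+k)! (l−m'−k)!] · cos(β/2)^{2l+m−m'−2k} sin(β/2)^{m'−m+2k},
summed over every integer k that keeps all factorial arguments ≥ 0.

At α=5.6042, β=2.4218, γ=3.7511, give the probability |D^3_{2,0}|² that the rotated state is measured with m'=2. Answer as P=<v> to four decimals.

Split into d^3_{2,0}(β=2.4218) × two z-phases.
Half-angle: c=0.352177, s=0.935933. N=√(120·1·6·6)=65.726707
The bounds max(0,m−m')=0 and min(l+m,l−m')=1 give 2 terms
  k=0: (−1)^2·65.7267/(12)·0.3522^4·0.9359^2 = +0.073807
  k=1: (−1)^3·65.7267/(12)·0.3522^2·0.9359^4 = -0.521270
d^3_{2,0}(2.4218) = +0.073807 -0.521270 = -0.447463
|D^3_{2,0}|² = |d^3_{2,0}(β)|² = (-0.447463)² = 0.200224 (the z-rotation phases have unit modulus)

P=0.2002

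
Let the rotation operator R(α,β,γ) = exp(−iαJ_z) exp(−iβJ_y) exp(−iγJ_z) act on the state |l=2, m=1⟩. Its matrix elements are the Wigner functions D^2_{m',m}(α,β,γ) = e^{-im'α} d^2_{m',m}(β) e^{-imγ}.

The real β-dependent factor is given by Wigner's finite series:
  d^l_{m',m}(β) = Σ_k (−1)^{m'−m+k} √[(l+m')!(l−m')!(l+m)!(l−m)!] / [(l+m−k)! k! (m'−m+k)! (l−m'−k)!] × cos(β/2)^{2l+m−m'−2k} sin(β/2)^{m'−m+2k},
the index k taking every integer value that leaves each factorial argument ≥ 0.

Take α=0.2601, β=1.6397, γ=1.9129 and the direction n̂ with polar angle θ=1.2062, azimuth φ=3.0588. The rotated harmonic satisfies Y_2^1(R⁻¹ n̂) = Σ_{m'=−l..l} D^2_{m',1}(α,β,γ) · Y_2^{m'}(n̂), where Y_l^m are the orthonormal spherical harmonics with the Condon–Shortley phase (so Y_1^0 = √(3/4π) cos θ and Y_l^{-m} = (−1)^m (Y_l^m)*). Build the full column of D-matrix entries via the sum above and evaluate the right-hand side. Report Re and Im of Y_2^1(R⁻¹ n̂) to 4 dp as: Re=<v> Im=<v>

Need the full column D^2_{m',1} for m'=−2..2 at α=0.2601, β=1.6397, γ=1.9129.
cos(β/2)=0.682331, sin(β/2)=0.731043
d^2_{-2,1}: single k=3 term ⇒ +0.533156;  D = +0.094452-0.524723i
d^2_{-1,1}: k∈[2..3] ⇒ +0.746445 -0.285610 = +0.460835;  D = -0.037748-0.459287i
d^2_{0,1}: k∈[1..2] ⇒ +0.568858 -0.652981 = -0.084123;  D = +0.028221+0.079248i
d^2_{1,1}: k∈[0..1] ⇒ +0.216760 -0.746445 = -0.529684;  D = +0.300045+0.436507i
d^2_{2,1}: single k=0 term ⇒ -0.464471;  D = +0.352693+0.302226i
Y_2^{m'}(θ=1.2062,φ=3.0588) and Σ D·Y over m':
  (+0.0945-0.5247i)·(+0.3326+0.0556i)  (-0.0377-0.4593i)·(-0.2565-0.0213i)  (+0.0282+0.0792i)·(-0.1951+0.0000i)  (+0.3000+0.4365i)·(+0.2565-0.0213i)  (+0.3527+0.3022i)·(+0.3326-0.0556i)
Y_2^1(R⁻¹ n̂) = +0.275302+0.120368i

Re=0.2753 Im=0.1204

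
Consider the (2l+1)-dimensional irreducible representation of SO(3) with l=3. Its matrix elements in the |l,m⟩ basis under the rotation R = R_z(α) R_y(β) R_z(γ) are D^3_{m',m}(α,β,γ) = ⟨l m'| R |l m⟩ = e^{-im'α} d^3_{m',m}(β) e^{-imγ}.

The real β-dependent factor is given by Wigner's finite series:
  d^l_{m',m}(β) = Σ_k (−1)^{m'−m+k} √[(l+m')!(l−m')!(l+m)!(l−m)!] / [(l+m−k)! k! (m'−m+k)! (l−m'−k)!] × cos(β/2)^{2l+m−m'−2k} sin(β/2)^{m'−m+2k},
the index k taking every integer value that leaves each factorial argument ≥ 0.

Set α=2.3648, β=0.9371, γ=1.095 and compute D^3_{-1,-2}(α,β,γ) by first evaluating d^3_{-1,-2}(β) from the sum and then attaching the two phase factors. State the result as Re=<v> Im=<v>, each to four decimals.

Split into d^3_{-1,-2}(β=0.9371) × two z-phases.
Half-angle: c=0.892224, s=0.451593. N=√(2·24·1·120)=75.894664
The bounds max(0,m−m')=0 and min(l+m,l−m')=1 give 2 terms
  k=0: (−1)^1·75.8947/(24)·0.8922^5·0.4516^1 = -0.807452
  k=1: (−1)^2·75.8947/(12)·0.8922^3·0.4516^3 = +0.413708
d^3_{-1,-2}(0.9371) = -0.807452 +0.413708 = -0.393745
Attach z-rotation phases: D = e^{-i(-1)(2.3648)}·(-0.393745)·e^{-i(-2)(1.095)} = +0.061793+0.388866i

Re=0.0618 Im=0.3889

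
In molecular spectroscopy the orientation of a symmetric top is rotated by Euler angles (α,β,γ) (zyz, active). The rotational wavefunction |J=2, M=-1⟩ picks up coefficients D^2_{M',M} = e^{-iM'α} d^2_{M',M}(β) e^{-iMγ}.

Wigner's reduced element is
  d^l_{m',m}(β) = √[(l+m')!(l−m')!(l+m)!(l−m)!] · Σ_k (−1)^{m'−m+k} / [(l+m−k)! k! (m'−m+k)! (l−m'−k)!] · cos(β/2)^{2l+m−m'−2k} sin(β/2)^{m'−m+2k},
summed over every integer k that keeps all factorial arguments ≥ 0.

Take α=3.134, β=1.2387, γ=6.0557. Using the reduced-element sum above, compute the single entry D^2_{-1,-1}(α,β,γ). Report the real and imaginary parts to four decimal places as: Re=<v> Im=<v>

Split into d^2_{-1,-1}(β=1.2387) × two z-phases.
c=cos(1.2387/2)=0.814256, s=sin(1.2387/2)=0.580506; N=√[1·6·1·6]=6.000000
Admissible k: 0..1 (factorial args all ≥0)
  k=0: (−1)^0·6.0000/(6)·0.8143^4·0.5805^0 = +0.439586
  k=1: (−1)^1·6.0000/(2)·0.8143^2·0.5805^2 = -0.670281
d^2_{-1,-1}(1.2387) = +0.439586 -0.670281 = -0.230695
Attach z-rotation phases: D = e^{-i(-1)(3.134)}·(-0.230695)·e^{-i(-1)(6.0557)} = +0.224350-0.053733i

Re=0.2243 Im=-0.0537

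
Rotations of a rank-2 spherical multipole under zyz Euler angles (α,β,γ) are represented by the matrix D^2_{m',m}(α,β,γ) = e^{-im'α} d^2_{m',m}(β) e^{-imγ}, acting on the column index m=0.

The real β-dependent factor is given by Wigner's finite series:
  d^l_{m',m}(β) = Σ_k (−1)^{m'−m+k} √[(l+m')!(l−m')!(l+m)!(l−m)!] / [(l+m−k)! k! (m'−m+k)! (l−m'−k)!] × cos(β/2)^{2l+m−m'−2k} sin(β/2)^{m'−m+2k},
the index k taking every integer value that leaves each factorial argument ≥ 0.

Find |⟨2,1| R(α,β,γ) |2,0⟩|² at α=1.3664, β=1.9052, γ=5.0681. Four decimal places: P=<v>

P=0.1442

Split into d^2_{1,0}(β=1.9052) × two z-phases.
Half-angle: c=0.579566, s=0.814925. N=√(6·1·2·2)=4.898979
The bounds max(0,m−m')=0 and min(l+m,l−m')=1 give 2 terms
  k=0: (−1)^1·4.8990/(2)·0.5796^3·0.8149^1 = -0.388600
  k=1: (−1)^2·4.8990/(2)·0.5796^1·0.8149^3 = +0.768302
d^2_{1,0}(1.9052) = -0.388600 +0.768302 = +0.379702
|D^2_{1,0}|² = |d^2_{1,0}(β)|² = (+0.379702)² = 0.144174 (the z-rotation phases have unit modulus)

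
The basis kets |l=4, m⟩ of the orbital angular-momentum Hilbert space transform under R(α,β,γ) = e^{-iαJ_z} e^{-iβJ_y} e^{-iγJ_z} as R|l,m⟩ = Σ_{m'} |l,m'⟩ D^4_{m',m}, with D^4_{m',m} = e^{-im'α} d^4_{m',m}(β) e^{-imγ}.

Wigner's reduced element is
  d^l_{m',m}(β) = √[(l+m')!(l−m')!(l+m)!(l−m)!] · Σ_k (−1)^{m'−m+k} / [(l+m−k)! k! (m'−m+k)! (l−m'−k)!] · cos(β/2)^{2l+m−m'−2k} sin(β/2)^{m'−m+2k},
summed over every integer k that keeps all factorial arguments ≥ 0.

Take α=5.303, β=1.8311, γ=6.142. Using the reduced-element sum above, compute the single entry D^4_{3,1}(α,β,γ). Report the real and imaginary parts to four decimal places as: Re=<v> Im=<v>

Re=0.4646 Im=-0.0278

Split into d^4_{3,1}(β=1.8311) × two z-phases.
With c≡cos(β/2)=0.609355 and s≡sin(β/2)=0.792898, N=[5040·1·120·6]^{1/2}=1904.940944
k: max(0,(1)−(3))=0 … min(4+(1),4−(3))=1
  k=0: (−1)^2·1904.9409/(240)·0.6094^6·0.7929^2 = +0.255461
  k=1: (−1)^3·1904.9409/(144)·0.6094^4·0.7929^4 = -0.720889
d^4_{3,1}(1.8311) = +0.255461 -0.720889 = -0.465427
D = (-0.979860+0.199685i)·(-0.465427)·(+0.990050+0.140717i) = +0.464594-0.027840i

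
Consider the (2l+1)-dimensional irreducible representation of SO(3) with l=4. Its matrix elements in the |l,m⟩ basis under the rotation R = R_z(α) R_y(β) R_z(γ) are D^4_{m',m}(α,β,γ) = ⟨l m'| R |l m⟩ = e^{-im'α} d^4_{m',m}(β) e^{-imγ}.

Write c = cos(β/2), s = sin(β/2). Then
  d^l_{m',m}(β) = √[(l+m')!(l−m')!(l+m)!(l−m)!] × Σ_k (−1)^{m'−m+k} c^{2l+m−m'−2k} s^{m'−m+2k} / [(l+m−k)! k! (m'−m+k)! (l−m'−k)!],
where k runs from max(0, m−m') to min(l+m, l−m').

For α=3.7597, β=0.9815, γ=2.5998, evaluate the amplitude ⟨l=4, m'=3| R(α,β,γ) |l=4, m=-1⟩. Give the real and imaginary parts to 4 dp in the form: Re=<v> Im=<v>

Split into d^4_{3,-1}(β=0.9815) × two z-phases.
With c≡cos(β/2)=0.881980 and s≡sin(β/2)=0.471288, N=[5040·1·6·120]^{1/2}=1904.940944
k: max(0,(-1)−(3))=0 … min(4+(-1),4−(3))=1
  k=0: (−1)^4·1904.9409/(144)·0.8820^4·0.4713^4 = +0.394909
  k=1: (−1)^5·1904.9409/(240)·0.8820^2·0.4713^6 = -0.067655
d^4_{3,-1}(0.9815) = +0.394909 -0.067655 = +0.327253
D = (+0.279742+0.960075i)·(+0.327253)·(-0.856786+0.515673i) = -0.240454-0.221984i

Re=-0.2405 Im=-0.2220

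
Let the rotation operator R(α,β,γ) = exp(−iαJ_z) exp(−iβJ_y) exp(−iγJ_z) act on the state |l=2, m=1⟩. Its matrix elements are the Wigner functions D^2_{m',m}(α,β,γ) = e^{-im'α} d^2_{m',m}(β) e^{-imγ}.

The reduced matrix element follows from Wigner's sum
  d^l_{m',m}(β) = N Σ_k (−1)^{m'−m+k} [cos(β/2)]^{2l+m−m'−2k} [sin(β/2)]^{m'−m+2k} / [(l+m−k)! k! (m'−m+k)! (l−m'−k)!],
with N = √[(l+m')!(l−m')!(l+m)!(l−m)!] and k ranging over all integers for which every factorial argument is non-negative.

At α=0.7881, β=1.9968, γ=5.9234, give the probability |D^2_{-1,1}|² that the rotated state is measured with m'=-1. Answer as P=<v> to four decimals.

P=0.0150

First d^2_{-1,1}(β=1.9968), then the phase factors e^{-i(-1)α} and e^{-i(1)γ}:
With c≡cos(β/2)=0.541648 and s≡sin(β/2)=0.840605, N=[1·6·6·1]^{1/2}=6.000000
k∈{2,3} keeps every argument non-negative
  k=2: (−1)^0·6.0000/(2)·0.5416^2·0.8406^2 = +0.621928
  k=3: (−1)^1·6.0000/(6)·0.5416^0·0.8406^4 = -0.499308
d^2_{-1,1}(1.9968) = +0.621928 -0.499308 = +0.122619
|D^2_{-1,1}|² = |d^2_{-1,1}(β)|² = (+0.122619)² = 0.015036 (the z-rotation phases have unit modulus)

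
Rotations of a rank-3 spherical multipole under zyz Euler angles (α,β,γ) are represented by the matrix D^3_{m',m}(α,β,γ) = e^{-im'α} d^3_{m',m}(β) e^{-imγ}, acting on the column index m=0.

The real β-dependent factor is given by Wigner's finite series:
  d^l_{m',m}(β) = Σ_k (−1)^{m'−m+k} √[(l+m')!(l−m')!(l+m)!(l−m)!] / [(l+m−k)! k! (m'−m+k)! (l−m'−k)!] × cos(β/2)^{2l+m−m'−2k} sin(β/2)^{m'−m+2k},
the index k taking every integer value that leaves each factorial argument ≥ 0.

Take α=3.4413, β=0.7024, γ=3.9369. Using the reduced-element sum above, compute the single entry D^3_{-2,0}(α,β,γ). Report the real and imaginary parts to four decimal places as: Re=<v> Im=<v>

Re=0.3602 Im=0.2461

D^3_{-2,0}(3.4413,0.7024,3.9369) = e^{-i·-2·3.4413}·d^3_{-2,0}(0.7024)·e^{-i·0·3.9369}. Compute d first:
c=cos(0.7024/2)=0.938961, s=sin(0.7024/2)=0.344025; N=√[1·120·6·6]=65.726707
The bounds max(0,m−m')=2 and min(l+m,l−m')=3 give 2 terms
  k=2: (−1)^0·65.7267/(12)·0.9390^4·0.3440^2 = +0.503883
  k=3: (−1)^1·65.7267/(12)·0.9390^2·0.3440^4 = -0.067642
d^3_{-2,0}(0.7024) = +0.503883 -0.067642 = +0.436241
D = (+0.825666+0.564159i)·(+0.436241)·(+1.000000+0.000000i) = +0.360189+0.246109i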